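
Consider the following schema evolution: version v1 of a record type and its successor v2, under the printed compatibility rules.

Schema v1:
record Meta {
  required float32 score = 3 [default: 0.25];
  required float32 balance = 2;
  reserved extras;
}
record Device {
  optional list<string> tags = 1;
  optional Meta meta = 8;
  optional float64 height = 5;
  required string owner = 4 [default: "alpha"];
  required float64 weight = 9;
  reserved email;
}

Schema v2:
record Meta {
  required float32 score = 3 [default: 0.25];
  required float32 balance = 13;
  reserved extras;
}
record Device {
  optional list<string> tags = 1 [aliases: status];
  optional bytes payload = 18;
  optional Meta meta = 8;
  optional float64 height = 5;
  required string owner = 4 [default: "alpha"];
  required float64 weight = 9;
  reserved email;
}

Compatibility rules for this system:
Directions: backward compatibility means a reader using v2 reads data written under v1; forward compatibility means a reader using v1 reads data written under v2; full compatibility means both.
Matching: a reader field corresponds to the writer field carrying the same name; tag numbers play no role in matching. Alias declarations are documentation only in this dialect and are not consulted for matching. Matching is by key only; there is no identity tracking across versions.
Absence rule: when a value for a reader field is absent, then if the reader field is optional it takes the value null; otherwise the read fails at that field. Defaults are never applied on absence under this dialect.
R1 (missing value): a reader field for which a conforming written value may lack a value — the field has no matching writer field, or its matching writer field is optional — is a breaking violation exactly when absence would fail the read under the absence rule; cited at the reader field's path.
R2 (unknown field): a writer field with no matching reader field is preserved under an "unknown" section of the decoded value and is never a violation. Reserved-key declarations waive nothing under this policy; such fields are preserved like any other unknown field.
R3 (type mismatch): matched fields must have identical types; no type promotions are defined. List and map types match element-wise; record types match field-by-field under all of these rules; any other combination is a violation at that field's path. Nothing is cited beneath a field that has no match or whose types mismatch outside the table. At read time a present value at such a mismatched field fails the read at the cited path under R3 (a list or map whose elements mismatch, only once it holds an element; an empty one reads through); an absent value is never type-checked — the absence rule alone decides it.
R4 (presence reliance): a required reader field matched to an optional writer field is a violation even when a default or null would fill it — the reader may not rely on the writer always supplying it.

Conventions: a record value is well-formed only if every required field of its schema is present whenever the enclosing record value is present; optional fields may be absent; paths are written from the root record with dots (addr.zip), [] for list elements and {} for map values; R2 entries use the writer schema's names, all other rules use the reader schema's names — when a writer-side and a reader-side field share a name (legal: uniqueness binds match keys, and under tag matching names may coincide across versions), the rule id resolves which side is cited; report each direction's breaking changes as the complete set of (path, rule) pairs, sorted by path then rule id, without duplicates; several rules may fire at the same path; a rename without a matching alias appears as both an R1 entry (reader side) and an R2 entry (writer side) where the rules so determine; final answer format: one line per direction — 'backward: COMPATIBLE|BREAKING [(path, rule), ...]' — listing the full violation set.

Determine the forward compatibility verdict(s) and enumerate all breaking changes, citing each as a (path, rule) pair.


each type pair in Device: writer, then reader
forward on Device — v1 reading data written by v2:
  tags: list<string> -> list<string>, writer optional; from tags
  meta: Meta -> Meta, writer optional; from meta
  height: float64 -> float64, writer optional; from height
  owner: string -> string, writer required; from owner
  weight: float64 -> float64, writer required; from weight
  payload (writer side), unknown to reader
  meta.score: float32 -> float32, writer required; from meta.score
  meta.balance: float32 -> float32, writer required; from meta.balance
  nothing fires on Device: forward is COMPATIBLE
ruling out the remaining Device differences:
  field balance in record Meta: tag 2 changed to 13 -> no rule fires on it in Device's dialect; the asked verdict holds
  added field payload to record Device: optional bytes, tag 18 (in v2 it sits immediately before meta) -> no rule fires on it in Device's dialect; the asked verdict holds

forward: COMPATIBLE []


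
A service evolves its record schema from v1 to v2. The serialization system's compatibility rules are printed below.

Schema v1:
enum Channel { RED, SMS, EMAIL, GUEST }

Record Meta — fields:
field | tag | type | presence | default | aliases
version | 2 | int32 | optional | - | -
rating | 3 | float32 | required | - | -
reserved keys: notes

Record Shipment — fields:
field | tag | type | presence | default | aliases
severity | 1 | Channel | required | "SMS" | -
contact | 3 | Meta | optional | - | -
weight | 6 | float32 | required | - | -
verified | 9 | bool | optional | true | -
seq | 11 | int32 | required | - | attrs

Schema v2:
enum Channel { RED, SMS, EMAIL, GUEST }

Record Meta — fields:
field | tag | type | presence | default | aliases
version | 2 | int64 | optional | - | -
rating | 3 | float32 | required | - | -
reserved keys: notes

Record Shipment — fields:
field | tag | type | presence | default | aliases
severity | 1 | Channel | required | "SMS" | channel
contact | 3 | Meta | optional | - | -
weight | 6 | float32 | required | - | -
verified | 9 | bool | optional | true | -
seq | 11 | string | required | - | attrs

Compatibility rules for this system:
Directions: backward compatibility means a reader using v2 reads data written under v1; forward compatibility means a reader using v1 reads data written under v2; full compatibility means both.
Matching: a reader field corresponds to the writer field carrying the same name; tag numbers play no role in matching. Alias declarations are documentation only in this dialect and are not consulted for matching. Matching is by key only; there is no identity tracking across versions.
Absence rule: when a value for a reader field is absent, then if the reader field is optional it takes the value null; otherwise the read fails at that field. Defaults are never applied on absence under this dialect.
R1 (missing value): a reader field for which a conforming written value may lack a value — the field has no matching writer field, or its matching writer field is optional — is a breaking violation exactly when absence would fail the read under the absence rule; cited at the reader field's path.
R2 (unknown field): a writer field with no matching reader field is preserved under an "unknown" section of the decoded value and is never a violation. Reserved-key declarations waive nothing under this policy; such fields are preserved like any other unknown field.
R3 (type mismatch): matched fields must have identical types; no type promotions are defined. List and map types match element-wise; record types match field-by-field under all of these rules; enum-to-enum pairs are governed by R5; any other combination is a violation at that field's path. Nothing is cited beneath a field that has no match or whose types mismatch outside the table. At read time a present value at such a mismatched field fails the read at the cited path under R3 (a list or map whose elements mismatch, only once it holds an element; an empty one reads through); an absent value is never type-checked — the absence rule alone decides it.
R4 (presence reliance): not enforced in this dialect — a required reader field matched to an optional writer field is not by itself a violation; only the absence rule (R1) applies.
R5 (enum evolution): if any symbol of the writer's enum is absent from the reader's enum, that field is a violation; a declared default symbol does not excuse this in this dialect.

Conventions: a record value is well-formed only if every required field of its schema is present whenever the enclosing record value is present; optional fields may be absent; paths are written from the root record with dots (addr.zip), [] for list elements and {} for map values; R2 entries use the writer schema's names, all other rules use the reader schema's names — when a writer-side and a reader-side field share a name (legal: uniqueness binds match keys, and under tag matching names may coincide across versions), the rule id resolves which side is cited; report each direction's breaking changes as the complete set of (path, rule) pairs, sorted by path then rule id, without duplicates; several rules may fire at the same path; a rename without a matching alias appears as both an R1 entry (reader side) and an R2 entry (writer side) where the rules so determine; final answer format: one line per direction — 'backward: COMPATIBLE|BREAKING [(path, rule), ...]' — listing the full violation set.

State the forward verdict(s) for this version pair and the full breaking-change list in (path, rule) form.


forward: BREAKING [(contact.version, R3), (seq, R3)]

in Shipment below, arrows point writer -> reader
forward analysis of Shipment with v1 as reader and v2 as writer:
  Channel -> Channel, writer required: severity aligns to severity
  Meta -> Meta, writer optional: contact aligns to contact
  float32 -> float32, writer required: weight aligns to weight
  bool -> bool, writer optional: verified aligns to verified
  string -> int32, writer required: seq aligns to seq
  int64 -> int32, writer optional: contact.version aligns to contact.version
  float32 -> float32, writer required: contact.rating aligns to contact.rating
  R3 fires at contact.version
  R3 fires at seq
  forward on Shipment therefore BREAKING (2)


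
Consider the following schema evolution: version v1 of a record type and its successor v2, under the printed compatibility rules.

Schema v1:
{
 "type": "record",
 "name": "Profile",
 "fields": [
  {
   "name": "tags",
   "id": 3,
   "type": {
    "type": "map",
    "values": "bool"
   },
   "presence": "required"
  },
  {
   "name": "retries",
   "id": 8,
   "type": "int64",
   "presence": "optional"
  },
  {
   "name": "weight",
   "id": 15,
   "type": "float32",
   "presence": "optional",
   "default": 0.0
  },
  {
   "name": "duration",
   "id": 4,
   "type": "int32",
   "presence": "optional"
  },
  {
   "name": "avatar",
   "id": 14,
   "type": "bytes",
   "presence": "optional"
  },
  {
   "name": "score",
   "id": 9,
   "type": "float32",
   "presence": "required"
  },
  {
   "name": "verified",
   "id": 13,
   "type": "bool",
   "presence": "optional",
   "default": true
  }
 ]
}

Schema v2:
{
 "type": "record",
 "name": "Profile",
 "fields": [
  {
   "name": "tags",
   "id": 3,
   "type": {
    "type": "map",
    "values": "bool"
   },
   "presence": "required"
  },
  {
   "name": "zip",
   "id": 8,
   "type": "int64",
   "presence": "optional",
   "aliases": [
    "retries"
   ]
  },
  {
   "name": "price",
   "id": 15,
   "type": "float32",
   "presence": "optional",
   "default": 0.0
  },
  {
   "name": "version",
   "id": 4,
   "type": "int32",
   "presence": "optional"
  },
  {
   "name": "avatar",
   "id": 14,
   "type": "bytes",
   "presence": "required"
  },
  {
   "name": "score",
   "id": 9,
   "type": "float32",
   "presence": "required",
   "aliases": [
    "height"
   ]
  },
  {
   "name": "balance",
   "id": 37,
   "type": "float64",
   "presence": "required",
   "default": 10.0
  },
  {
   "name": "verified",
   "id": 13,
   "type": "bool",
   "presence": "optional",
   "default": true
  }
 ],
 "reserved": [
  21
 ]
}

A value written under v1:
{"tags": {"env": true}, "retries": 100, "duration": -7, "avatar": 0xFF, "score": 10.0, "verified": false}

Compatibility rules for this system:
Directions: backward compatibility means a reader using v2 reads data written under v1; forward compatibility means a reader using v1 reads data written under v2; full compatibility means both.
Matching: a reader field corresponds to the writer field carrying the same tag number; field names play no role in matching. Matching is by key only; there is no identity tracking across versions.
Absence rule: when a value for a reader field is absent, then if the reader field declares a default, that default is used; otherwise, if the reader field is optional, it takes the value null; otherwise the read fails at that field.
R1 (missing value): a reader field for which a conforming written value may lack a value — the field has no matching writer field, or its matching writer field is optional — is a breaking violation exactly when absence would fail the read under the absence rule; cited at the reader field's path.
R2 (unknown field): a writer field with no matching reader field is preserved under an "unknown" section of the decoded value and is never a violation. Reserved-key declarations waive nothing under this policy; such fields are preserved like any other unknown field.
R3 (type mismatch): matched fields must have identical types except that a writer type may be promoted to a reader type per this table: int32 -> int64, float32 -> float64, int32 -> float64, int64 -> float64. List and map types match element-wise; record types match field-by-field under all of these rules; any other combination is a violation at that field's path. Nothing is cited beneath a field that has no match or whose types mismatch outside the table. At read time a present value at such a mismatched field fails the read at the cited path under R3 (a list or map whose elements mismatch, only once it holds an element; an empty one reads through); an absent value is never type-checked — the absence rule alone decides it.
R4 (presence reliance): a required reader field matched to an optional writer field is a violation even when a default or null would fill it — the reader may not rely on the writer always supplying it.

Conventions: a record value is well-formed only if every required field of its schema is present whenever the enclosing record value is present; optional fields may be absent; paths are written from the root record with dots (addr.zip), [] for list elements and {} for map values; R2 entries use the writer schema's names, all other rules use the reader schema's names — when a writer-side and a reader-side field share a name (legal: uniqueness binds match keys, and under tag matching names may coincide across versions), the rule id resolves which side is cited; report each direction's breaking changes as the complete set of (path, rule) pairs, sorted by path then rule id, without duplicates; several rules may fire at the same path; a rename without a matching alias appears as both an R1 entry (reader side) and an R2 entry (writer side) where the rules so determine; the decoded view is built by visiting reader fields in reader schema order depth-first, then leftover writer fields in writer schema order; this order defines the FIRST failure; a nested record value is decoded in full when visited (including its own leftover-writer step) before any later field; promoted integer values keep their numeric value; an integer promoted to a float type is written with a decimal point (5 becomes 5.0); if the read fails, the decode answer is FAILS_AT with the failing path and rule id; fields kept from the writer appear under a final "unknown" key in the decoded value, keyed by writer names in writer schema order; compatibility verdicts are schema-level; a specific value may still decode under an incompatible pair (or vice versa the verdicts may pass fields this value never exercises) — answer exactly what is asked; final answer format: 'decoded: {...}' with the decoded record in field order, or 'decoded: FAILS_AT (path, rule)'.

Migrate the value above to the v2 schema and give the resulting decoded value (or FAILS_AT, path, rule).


in Profile below, arrows point writer -> reader
decode (reader v2):
  tags := {"env": true}
  zip := 100 (from writer retries)
  price := 0.0 (absent -> default)
  version := -7 (from writer duration)
  avatar := 0xFF
  score := 10.0
  balance := 10.0 (absent -> default)
  verified := false
  => decoded: {"tags": {"env": true}, "zip": 100, "price": 0.0, "version": -7, "avatar": 0xFF, "score": 10.0, "balance": 10.0, "verified": false}
diffs on Profile not affecting the asked answer:
  field avatar in record Profile: optional changed to required -> schema-level compatibility only; this Profile value's decode is unchanged

decoded: {"tags": {"env": true}, "zip": 100, "price": 0.0, "version": -7, "avatar": 0xFF, "score": 10.0, "balance": 10.0, "verified": false}


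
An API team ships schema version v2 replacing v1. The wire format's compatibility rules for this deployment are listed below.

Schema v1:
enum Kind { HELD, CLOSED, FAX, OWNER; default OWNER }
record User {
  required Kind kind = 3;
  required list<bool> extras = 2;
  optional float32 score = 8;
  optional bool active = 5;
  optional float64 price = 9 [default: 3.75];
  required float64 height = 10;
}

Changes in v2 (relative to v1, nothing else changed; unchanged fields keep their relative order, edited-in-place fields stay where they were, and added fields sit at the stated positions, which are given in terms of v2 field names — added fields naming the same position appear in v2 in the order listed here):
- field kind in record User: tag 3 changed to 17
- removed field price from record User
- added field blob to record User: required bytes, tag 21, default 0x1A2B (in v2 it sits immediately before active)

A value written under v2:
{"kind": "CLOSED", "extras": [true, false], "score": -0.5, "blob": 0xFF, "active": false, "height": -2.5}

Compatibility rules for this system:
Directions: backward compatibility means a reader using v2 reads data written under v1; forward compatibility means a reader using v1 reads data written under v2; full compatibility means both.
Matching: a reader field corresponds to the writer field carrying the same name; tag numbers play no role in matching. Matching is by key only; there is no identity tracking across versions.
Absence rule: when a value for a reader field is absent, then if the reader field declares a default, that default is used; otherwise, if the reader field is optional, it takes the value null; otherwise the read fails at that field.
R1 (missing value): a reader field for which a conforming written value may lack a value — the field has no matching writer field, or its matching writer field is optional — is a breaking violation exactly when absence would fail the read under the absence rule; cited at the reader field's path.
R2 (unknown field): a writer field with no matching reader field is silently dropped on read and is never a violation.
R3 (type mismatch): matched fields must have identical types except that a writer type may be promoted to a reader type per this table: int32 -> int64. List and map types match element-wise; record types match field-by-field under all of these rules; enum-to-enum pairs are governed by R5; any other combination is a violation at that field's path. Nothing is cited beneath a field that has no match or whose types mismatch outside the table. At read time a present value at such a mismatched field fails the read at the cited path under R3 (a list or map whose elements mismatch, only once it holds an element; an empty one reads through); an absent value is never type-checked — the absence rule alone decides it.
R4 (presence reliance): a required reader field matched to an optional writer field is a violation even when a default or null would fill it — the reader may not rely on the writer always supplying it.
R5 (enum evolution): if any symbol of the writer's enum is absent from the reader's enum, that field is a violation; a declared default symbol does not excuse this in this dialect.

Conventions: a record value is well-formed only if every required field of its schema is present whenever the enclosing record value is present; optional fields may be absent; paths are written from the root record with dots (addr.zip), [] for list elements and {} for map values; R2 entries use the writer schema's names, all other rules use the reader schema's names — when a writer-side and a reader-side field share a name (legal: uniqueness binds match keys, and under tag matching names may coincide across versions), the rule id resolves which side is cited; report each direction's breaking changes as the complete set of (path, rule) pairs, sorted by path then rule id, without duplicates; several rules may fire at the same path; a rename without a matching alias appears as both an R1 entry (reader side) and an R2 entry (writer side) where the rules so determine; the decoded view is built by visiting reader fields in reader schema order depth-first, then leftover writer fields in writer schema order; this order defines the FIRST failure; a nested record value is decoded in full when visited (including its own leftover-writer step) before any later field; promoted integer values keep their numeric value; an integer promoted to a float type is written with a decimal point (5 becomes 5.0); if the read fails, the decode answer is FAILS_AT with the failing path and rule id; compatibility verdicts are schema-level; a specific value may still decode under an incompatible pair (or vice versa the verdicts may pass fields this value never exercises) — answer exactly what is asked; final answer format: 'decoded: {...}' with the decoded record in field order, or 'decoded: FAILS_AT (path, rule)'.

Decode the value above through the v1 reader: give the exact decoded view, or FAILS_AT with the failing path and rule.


the writer's type comes first in each User pair
migrating the User value to v1:
  kind := "CLOSED"
  extras := [true, false]
  score := -0.5
  active := false
  price := 3.75 (absent -> default)
  height := -2.5
  writer blob: unknown -> dropped
  => decoded: {"kind": "CLOSED", "extras": [true, false], "score": -0.5, "active": false, "price": 3.75, "height": -2.5}
ruling out the remaining User differences:
  field kind in record User: tag 3 changed to 17 -> no rule fires on it and the decoded User view is identical with or without it
  removed field price from record User -> no rule fires on it and the decoded User view is identical with or without it
  added field blob to record User: required bytes, tag 21, default 0x1A2B (in v2 it sits immediately before active) -> no rule fires on it and the decoded User view is identical with or without it

decoded: {"kind": "CLOSED", "extras": [true, false], "score": -0.5, "active": false, "price": 3.75, "height": -2.5}


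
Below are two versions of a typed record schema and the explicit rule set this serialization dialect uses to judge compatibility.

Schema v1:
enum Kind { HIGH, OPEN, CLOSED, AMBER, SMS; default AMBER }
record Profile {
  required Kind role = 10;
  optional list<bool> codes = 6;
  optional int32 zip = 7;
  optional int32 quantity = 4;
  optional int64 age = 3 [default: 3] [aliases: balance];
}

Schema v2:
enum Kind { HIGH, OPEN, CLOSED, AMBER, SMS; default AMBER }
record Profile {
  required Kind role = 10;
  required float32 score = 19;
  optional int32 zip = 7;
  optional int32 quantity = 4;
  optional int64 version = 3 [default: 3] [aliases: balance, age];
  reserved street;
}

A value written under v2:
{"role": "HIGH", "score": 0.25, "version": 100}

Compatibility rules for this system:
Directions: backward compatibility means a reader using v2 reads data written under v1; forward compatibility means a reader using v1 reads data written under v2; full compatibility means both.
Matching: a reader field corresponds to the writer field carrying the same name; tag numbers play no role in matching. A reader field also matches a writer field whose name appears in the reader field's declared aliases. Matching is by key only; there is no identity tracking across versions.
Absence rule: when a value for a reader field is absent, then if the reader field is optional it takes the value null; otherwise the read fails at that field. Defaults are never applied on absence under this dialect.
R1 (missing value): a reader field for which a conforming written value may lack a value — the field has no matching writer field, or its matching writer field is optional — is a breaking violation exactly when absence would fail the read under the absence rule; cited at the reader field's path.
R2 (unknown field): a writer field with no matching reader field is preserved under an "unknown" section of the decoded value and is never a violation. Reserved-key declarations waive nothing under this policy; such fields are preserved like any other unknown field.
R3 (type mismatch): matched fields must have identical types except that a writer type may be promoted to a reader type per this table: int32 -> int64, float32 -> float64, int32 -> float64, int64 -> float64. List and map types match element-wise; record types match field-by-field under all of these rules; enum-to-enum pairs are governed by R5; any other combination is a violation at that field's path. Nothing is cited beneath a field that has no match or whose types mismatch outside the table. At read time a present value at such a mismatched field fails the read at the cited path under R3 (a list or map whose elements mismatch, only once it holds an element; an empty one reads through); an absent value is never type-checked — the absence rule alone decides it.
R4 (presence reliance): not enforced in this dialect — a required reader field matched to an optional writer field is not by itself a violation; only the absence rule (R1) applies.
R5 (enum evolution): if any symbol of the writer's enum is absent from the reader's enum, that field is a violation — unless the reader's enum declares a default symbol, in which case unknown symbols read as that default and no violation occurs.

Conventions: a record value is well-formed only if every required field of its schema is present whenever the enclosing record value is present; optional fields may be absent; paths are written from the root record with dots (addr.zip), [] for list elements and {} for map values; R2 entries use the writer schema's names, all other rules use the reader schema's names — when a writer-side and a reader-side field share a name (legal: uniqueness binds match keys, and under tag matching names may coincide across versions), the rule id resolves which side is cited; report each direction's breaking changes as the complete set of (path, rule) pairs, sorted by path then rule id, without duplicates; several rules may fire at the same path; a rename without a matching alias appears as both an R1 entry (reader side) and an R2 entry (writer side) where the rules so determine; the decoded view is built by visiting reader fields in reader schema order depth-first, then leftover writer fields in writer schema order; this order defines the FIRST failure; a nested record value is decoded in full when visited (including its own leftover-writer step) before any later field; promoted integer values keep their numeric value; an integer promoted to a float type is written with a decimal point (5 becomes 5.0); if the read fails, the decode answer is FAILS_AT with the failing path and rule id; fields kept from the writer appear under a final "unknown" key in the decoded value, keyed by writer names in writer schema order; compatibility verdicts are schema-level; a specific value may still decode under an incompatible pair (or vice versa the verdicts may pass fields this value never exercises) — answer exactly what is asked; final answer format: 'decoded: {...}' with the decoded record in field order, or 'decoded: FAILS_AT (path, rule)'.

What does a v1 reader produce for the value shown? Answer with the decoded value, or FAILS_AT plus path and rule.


decoded: {"role": "HIGH", "codes": null, "zip": null, "quantity": null, "age": null, "unknown": {"score": 0.25, "version": 100}}

arrows below run writer -> reader for Profile
decode (reader v1):
  role := "HIGH"
  codes := null (absent, optional -> null)
  zip := null (absent, optional -> null)
  quantity := null (absent, optional -> null)
  age := null (absent, optional -> null)
  writer score: kept under "unknown"
  writer version: kept under "unknown"
  => decoded: {"role": "HIGH", "codes": null, "zip": null, "quantity": null, "age": null, "unknown": {"score": 0.25, "version": 100}}
the other Profile changes do not affect what is asked:
  removed field codes from record Profile -> triggers nothing under the printed rules; the Profile answer is the same either way


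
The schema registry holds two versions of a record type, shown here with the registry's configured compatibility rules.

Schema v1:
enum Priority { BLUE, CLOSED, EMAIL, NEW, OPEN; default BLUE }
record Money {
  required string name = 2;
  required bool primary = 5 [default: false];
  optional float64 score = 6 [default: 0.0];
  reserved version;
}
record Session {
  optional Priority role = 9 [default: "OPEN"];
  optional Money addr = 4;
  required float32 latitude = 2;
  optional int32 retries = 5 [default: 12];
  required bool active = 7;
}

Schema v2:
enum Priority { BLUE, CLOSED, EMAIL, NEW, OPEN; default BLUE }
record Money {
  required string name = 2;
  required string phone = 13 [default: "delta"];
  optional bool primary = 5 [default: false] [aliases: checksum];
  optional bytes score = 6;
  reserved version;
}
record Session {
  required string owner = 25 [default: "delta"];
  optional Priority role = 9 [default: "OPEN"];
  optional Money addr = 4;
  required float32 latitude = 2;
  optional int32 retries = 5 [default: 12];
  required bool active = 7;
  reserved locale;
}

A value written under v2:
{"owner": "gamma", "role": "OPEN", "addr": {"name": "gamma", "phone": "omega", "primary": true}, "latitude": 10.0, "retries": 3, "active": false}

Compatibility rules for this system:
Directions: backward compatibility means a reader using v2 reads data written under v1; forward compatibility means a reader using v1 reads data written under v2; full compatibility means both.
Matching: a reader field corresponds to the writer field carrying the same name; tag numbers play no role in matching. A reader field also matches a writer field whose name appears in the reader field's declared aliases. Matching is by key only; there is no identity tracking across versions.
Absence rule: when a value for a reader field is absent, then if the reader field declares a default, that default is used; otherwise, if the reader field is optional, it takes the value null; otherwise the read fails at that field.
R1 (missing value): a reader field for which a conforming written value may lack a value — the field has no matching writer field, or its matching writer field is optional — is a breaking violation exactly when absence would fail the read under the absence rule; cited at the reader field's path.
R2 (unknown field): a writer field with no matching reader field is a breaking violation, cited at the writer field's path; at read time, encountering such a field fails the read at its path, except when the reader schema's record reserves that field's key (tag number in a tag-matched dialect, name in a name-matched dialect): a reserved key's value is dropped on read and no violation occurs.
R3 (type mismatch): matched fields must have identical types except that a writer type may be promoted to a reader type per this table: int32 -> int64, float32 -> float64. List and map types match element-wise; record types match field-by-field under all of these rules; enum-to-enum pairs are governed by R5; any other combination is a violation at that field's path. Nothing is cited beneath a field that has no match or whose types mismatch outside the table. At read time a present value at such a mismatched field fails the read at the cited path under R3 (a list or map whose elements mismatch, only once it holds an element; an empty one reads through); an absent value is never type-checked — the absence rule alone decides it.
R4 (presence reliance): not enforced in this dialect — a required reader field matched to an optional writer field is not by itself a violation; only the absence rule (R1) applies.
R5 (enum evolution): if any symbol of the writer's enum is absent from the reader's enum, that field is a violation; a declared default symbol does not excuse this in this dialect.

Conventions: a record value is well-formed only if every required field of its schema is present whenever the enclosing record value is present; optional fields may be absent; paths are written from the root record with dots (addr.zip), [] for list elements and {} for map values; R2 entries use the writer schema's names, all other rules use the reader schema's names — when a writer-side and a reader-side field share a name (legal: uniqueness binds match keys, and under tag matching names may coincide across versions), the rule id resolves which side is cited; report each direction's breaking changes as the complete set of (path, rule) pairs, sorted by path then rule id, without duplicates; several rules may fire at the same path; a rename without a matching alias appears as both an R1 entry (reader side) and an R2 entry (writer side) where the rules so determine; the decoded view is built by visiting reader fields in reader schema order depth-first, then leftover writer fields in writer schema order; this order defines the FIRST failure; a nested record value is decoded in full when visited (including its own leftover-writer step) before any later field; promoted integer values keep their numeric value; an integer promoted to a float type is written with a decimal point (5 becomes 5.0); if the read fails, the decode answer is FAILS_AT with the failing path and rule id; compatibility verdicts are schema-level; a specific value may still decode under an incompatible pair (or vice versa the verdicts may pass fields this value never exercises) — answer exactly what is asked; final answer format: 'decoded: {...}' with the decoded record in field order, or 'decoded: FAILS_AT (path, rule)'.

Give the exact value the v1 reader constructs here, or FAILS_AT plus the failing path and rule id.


each type pair in Session: writer, then reader
decoding the Session value with the v1 reader:
  role := "OPEN"
  addr.name := "gamma"
  addr.primary := true
  addr.score := 0.0 (missing; default applied)
  read fails at addr.phone under R2 (unknown field)
  => FAILS_AT (addr.phone, R2)
the rest of the Session diff is inert for this question:
  field score in record Money: type float64 changed to bytes (its default is dropped) -> changes Session's schema-level verdicts only — the decode of this value is the same
  added field owner to record Session: required string, tag 25, default "delta" (in v2 it sits immediately before role) -> changes Session's schema-level verdicts only — the decode of this value is the same
  field primary in record Money: required changed to optional -> inert under this dialect — no rule fires on Session and the result does not move

decoded: FAILS_AT (addr.phone, R2)


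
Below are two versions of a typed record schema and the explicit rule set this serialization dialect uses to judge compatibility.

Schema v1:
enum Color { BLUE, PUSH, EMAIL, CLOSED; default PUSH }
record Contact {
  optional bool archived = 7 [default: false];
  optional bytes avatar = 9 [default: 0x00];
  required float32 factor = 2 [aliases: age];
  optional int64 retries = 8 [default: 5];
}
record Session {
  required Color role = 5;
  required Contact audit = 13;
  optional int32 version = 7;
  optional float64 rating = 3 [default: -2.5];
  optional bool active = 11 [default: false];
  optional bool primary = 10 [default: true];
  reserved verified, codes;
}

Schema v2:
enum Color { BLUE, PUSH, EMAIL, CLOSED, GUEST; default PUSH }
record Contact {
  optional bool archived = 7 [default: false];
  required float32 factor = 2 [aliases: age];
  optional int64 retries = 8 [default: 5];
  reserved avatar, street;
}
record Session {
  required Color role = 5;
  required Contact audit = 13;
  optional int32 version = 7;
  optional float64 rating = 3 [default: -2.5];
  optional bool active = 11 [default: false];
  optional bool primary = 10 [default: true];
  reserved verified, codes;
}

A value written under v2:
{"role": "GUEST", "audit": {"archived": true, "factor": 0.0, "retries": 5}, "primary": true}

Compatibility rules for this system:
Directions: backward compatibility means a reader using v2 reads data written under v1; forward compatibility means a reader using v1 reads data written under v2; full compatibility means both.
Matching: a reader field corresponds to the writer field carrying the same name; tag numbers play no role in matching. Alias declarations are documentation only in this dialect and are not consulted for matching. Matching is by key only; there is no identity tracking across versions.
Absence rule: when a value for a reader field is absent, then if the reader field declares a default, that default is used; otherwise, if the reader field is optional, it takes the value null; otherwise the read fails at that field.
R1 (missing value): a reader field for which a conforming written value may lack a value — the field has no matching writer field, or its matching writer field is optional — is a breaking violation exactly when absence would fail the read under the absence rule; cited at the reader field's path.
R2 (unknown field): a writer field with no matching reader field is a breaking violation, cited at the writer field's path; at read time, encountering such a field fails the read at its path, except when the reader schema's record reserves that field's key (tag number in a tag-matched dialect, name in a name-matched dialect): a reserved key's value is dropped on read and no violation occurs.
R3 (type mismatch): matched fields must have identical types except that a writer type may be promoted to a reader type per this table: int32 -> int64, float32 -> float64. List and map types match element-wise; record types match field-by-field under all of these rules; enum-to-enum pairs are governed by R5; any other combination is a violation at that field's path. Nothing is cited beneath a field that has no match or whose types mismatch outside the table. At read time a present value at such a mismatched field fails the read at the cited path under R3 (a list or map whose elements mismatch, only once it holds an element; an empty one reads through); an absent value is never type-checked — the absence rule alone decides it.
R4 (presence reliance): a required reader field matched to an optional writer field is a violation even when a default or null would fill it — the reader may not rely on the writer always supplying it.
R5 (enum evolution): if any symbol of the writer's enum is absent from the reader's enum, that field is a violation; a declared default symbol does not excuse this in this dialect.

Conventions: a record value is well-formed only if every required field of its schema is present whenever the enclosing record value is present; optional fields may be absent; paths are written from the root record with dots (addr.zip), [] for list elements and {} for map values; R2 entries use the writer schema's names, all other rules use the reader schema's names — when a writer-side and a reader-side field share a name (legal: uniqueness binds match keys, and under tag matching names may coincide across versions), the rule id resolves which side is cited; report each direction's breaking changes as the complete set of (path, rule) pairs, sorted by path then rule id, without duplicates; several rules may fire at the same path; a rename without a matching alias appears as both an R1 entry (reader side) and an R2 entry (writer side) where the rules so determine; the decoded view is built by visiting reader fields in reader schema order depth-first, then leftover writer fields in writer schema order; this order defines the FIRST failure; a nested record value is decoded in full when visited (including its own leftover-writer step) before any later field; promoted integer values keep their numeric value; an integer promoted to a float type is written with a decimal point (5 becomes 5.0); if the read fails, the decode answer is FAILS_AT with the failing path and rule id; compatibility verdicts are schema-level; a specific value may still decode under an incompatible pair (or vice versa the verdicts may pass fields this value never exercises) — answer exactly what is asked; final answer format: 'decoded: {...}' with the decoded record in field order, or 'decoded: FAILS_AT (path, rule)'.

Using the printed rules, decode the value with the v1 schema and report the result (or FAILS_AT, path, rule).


decoded: FAILS_AT (role, R5)

the writer's type comes first in each Session pair
decoding the Session value with the v1 reader:
  read fails at role under R5
  => FAILS_AT (role, R5)
remaining Session differences; none change what is asked:
  removed field avatar from record Contact (its key "avatar" joins the reserved list) -> triggers nothing under the printed rules; the Session answer is the same either way
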